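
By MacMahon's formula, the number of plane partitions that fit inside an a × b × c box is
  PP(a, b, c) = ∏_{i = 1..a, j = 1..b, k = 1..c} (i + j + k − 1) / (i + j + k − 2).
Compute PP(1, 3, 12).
PP(1, 3, 12) = 455

Evaluate the triple product over i = 1..1, j = 1..3, k = 1..12. The factors are (2/1) · (3/2) · (4/3) · (5/4) · (6/5) · (7/6) · (8/7) · (9/8) · … (36 factors total). The numerators and denominators telescope so the product is an integer; carrying out the multiplication exactly gives PP(1, 3, 12) = 455.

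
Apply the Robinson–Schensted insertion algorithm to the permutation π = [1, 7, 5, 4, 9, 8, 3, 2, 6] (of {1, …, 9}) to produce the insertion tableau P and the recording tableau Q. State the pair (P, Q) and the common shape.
P = [1, 2, 6] / [3, 8] / [4, 9] / [5] / [7];  Q = [1, 2, 5] / [3, 6] / [4, 9] / [7] / [8];  common shape = (3, 2, 2, 1, 1)

Row-insert the values π_1, π_2, … into P one at a time, bumping the leftmost entry strictly greater than the inserted value down to the next row. The recording tableau Q records, in position (i, j), the step at which that cell was added to P.
  Insert 1 (step 1): P = [1];  Q = [1]
  Insert 7 (step 2): P = [1, 7];  Q = [1, 2]
  Insert 5 (step 3): P = [1, 5] / [7];  Q = [1, 2] / [3]
  Insert 4 (step 4): P = [1, 4] / [5] / [7];  Q = [1, 2] / [3] / [4]
  Insert 9 (step 5): P = [1, 4, 9] / [5] / [7];  Q = [1, 2, 5] / [3] / [4]
  Insert 8 (step 6): P = [1, 4, 8] / [5, 9] / [7];  Q = [1, 2, 5] / [3, 6] / [4]
  Insert 3 (step 7): P = [1, 3, 8] / [4, 9] / [5] / [7];  Q = [1, 2, 5] / [3, 6] / [4] / [7]
  Insert 2 (step 8): P = [1, 2, 8] / [3, 9] / [4] / [5] / [7];  Q = [1, 2, 5] / [3, 6] / [4] / [7] / [8]
  Insert 6 (step 9): P = [1, 2, 6] / [3, 8] / [4, 9] / [5] / [7];  Q = [1, 2, 5] / [3, 6] / [4, 9] / [7] / [8]
Final shape: (3, 2, 2, 1, 1).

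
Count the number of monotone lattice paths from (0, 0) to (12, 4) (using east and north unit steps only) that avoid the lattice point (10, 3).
Number of paths = 962

Total paths from (0, 0) to (12, 4): C(16, 12) = 1820. Paths through (10, 3): (paths (0, 0) → (10, 3)) × (paths (10, 3) → (12, 4)) = C(13, 10) · C(3, 2) = 286 · 3 = 858. Avoidance count = 1820 − 858 = 962.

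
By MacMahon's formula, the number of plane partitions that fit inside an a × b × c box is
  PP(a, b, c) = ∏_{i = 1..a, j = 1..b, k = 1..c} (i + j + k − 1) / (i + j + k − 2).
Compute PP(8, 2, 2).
PP(8, 2, 2) = 825

Evaluate the triple product over i = 1..8, j = 1..2, k = 1..2. The factors are (2/1) · (3/2) · (3/2) · (4/3) · (3/2) · (4/3) · (4/3) · (5/4) · … (32 factors total). The numerators and denominators telescope so the product is an integer; carrying out the multiplication exactly gives PP(8, 2, 2) = 825.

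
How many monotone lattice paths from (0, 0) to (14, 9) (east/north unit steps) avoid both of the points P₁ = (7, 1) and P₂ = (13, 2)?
Number of paths = 765318

Inclusion–exclusion. Total paths: C(23, 14) = 817190. Through P₁: C(8, 7)·C(15, 7) = 51480. Through P₂: C(15, 13)·C(8, 1) = 840. Since P₁ is strictly southwest of P₂, a monotone path through both must visit P₁ then P₂; paths through both = C(8, 7)·C(7, 6)·C(8, 1) = 448. Avoid both = 817190 − 51480 − 840 + 448 = 765318.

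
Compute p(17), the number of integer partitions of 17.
p(17) = 297

Compute p(n) via the recurrence p(n, m) = p(n, m−1) + p(n−m, m), where p(n, m) counts partitions of n with all parts ≤ m and p(n) = p(n, n). The base cases are p(0, m) = 1 and p(n, 0) = 0 for n > 0. Filling the table yields p(17) = 297. (Euler's pentagonal recurrence is an alternative.)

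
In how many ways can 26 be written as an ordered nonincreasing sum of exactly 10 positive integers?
p(26, 10 parts) = 212

Partitions of n into exactly k parts are in bijection with partitions of n − k into at most k parts (subtract 1 from each part). So p(26, exactly 10) = p(16, parts ≤ 10). Computing via the recurrence p(m, j) = p(m, j−1) + p(m−j, j) gives 212.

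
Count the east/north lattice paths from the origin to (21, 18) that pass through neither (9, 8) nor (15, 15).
Number of paths = 37113448690

Inclusion–exclusion. Total paths: C(39, 21) = 62359143990. Through P₁: C(17, 9)·C(22, 12) = 15719964260. Through P₂: C(30, 15)·C(9, 6) = 13029871680. Since P₁ is strictly southwest of P₂, a monotone path through both must visit P₁ then P₂; paths through both = C(17, 9)·C(13, 6)·C(9, 6) = 3504140640. Avoid both = 62359143990 − 15719964260 − 13029871680 + 3504140640 = 37113448690.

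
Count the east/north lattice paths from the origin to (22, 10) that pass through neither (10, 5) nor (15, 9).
Number of paths = 38496668

Inclusion–exclusion. Total paths: C(32, 22) = 64512240. Through P₁: C(15, 10)·C(17, 12) = 18582564. Through P₂: C(24, 15)·C(8, 7) = 10460032. Since P₁ is strictly southwest of P₂, a monotone path through both must visit P₁ then P₂; paths through both = C(15, 10)·C(9, 5)·C(8, 7) = 3027024. Avoid both = 64512240 − 18582564 − 10460032 + 3027024 = 38496668.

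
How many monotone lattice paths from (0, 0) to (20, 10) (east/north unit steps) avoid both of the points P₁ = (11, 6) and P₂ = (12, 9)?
Number of paths = 18996341

Inclusion–exclusion. Total paths: C(30, 20) = 30045015. Through P₁: C(17, 11)·C(13, 9) = 8848840. Through P₂: C(21, 12)·C(9, 8) = 2645370. Since P₁ is strictly southwest of P₂, a monotone path through both must visit P₁ then P₂; paths through both = C(17, 11)·C(4, 1)·C(9, 8) = 445536. Avoid both = 30045015 − 8848840 − 2645370 + 445536 = 18996341.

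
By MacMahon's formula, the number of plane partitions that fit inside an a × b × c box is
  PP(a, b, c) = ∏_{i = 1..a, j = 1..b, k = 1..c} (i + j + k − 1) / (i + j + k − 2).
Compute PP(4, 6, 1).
PP(4, 6, 1) = 210

Evaluate the triple product over i = 1..4, j = 1..6, k = 1..1. The factors are (2/1) · (3/2) · (4/3) · (5/4) · (6/5) · (7/6) · (3/2) · (4/3) · … (24 factors total). The numerators and denominators telescope so the product is an integer; carrying out the multiplication exactly gives PP(4, 6, 1) = 210.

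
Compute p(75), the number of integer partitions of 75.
p(75) = 8118264

Compute p(n) via the recurrence p(n, m) = p(n, m−1) + p(n−m, m), where p(n, m) counts partitions of n with all parts ≤ m and p(n) = p(n, n). The base cases are p(0, m) = 1 and p(n, 0) = 0 for n > 0. Filling the table yields p(75) = 8118264. (Euler's pentagonal recurrence is an alternative.)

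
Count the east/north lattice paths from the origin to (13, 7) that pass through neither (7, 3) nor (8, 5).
Number of paths = 32853

Inclusion–exclusion. Total paths: C(20, 13) = 77520. Through P₁: C(10, 7)·C(10, 6) = 25200. Through P₂: C(13, 8)·C(7, 5) = 27027. Since P₁ is strictly southwest of P₂, a monotone path through both must visit P₁ then P₂; paths through both = C(10, 7)·C(3, 1)·C(7, 5) = 7560. Avoid both = 77520 − 25200 − 27027 + 7560 = 32853.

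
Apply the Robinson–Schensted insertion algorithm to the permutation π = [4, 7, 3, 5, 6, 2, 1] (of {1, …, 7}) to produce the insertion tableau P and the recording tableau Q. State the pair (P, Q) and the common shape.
P = [1, 5, 6] / [2, 7] / [3] / [4];  Q = [1, 2, 5] / [3, 4] / [6] / [7];  common shape = (3, 2, 1, 1)

Row-insert the values π_1, π_2, … into P one at a time, bumping the leftmost entry strictly greater than the inserted value down to the next row. The recording tableau Q records, in position (i, j), the step at which that cell was added to P.
  Insert 4 (step 1): P = [4];  Q = [1]
  Insert 7 (step 2): P = [4, 7];  Q = [1, 2]
  Insert 3 (step 3): P = [3, 7] / [4];  Q = [1, 2] / [3]
  Insert 5 (step 4): P = [3, 5] / [4, 7];  Q = [1, 2] / [3, 4]
  Insert 6 (step 5): P = [3, 5, 6] / [4, 7];  Q = [1, 2, 5] / [3, 4]
  Insert 2 (step 6): P = [2, 5, 6] / [3, 7] / [4];  Q = [1, 2, 5] / [3, 4] / [6]
  Insert 1 (step 7): P = [1, 5, 6] / [2, 7] / [3] / [4];  Q = [1, 2, 5] / [3, 4] / [6] / [7]
Final shape: (3, 2, 1, 1).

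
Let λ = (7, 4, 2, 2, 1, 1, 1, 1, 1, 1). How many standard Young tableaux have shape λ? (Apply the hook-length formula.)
# SYT of shape (7, 4, 2, 2, 1, 1, 1, 1, 1, 1) = 158428270

Hook-length formula: f^λ = n! / Π hook(c), product over all cells c of the Young diagram. For λ = (7, 4, 2, 2, 1, 1, 1, 1, 1, 1), n = 21 boxes. Hook lengths by row (left-to-right, top-to-bottom): [16, 9, 6, 5, 3, 2, 1]; [12, 5, 2, 1]; [9, 2]; [8, 1]; [6]; [5]; [4]; [3]; [2]; [1]. Product of hooks = 322486272000. So f^λ = 21! / 322486272000 = 51090942171709440000 / 322486272000 = 158428270.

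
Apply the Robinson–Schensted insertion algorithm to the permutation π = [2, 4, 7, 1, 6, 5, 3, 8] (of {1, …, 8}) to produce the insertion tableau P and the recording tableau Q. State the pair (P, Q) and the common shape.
P = [1, 3, 5, 8] / [2, 4] / [6] / [7];  Q = [1, 2, 3, 8] / [4, 5] / [6] / [7];  common shape = (4, 2, 1, 1)

Row-insert the values π_1, π_2, … into P one at a time, bumping the leftmost entry strictly greater than the inserted value down to the next row. The recording tableau Q records, in position (i, j), the step at which that cell was added to P.
  Insert 2 (step 1): P = [2];  Q = [1]
  Insert 4 (step 2): P = [2, 4];  Q = [1, 2]
  Insert 7 (step 3): P = [2, 4, 7];  Q = [1, 2, 3]
  Insert 1 (step 4): P = [1, 4, 7] / [2];  Q = [1, 2, 3] / [4]
  Insert 6 (step 5): P = [1, 4, 6] / [2, 7];  Q = [1, 2, 3] / [4, 5]
  Insert 5 (step 6): P = [1, 4, 5] / [2, 6] / [7];  Q = [1, 2, 3] / [4, 5] / [6]
  Insert 3 (step 7): P = [1, 3, 5] / [2, 4] / [6] / [7];  Q = [1, 2, 3] / [4, 5] / [6] / [7]
  Insert 8 (step 8): P = [1, 3, 5, 8] / [2, 4] / [6] / [7];  Q = [1, 2, 3, 8] / [4, 5] / [6] / [7]
Final shape: (4, 2, 1, 1).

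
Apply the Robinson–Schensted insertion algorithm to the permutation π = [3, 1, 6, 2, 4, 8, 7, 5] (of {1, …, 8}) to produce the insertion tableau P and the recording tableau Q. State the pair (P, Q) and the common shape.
P = [1, 2, 4, 5] / [3, 6, 7] / [8];  Q = [1, 3, 5, 6] / [2, 4, 7] / [8];  common shape = (4, 3, 1)

Row-insert the values π_1, π_2, … into P one at a time, bumping the leftmost entry strictly greater than the inserted value down to the next row. The recording tableau Q records, in position (i, j), the step at which that cell was added to P.
  Insert 3 (step 1): P = [3];  Q = [1]
  Insert 1 (step 2): P = [1] / [3];  Q = [1] / [2]
  Insert 6 (step 3): P = [1, 6] / [3];  Q = [1, 3] / [2]
  Insert 2 (step 4): P = [1, 2] / [3, 6];  Q = [1, 3] / [2, 4]
  Insert 4 (step 5): P = [1, 2, 4] / [3, 6];  Q = [1, 3, 5] / [2, 4]
  Insert 8 (step 6): P = [1, 2, 4, 8] / [3, 6];  Q = [1, 3, 5, 6] / [2, 4]
  Insert 7 (step 7): P = [1, 2, 4, 7] / [3, 6, 8];  Q = [1, 3, 5, 6] / [2, 4, 7]
  Insert 5 (step 8): P = [1, 2, 4, 5] / [3, 6, 7] / [8];  Q = [1, 3, 5, 6] / [2, 4, 7] / [8]
Final shape: (4, 3, 1).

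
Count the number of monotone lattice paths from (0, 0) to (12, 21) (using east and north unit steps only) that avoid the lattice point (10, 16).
Number of paths = 243270885

Total paths from (0, 0) to (12, 21): C(33, 12) = 354817320. Paths through (10, 16): (paths (0, 0) → (10, 16)) × (paths (10, 16) → (12, 21)) = C(26, 10) · C(7, 2) = 5311735 · 21 = 111546435. Avoidance count = 354817320 − 111546435 = 243270885.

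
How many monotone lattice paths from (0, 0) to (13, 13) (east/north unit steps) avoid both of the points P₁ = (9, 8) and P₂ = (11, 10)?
Number of paths = 5268980

Inclusion–exclusion. Total paths: C(26, 13) = 10400600. Through P₁: C(17, 9)·C(9, 4) = 3063060. Through P₂: C(21, 11)·C(5, 2) = 3527160. Since P₁ is strictly southwest of P₂, a monotone path through both must visit P₁ then P₂; paths through both = C(17, 9)·C(4, 2)·C(5, 2) = 1458600. Avoid both = 10400600 − 3063060 − 3527160 + 1458600 = 5268980.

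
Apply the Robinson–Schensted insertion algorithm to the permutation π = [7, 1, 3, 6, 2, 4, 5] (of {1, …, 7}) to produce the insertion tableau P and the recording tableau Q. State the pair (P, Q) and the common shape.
P = [1, 2, 4, 5] / [3, 6] / [7];  Q = [1, 3, 4, 7] / [2, 6] / [5];  common shape = (4, 2, 1)

Row-insert the values π_1, π_2, … into P one at a time, bumping the leftmost entry strictly greater than the inserted value down to the next row. The recording tableau Q records, in position (i, j), the step at which that cell was added to P.
  Insert 7 (step 1): P = [7];  Q = [1]
  Insert 1 (step 2): P = [1] / [7];  Q = [1] / [2]
  Insert 3 (step 3): P = [1, 3] / [7];  Q = [1, 3] / [2]
  Insert 6 (step 4): P = [1, 3, 6] / [7];  Q = [1, 3, 4] / [2]
  Insert 2 (step 5): P = [1, 2, 6] / [3] / [7];  Q = [1, 3, 4] / [2] / [5]
  Insert 4 (step 6): P = [1, 2, 4] / [3, 6] / [7];  Q = [1, 3, 4] / [2, 6] / [5]
  Insert 5 (step 7): P = [1, 2, 4, 5] / [3, 6] / [7];  Q = [1, 3, 4, 7] / [2, 6] / [5]
Final shape: (4, 2, 1).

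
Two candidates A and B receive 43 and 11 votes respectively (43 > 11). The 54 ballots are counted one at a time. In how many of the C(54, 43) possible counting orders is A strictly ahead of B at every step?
Strict-lead orderings = 56724653440

Total orderings of the 54 votes with 43 for A: C(54, 43) = 95722852680. By the Bertrand ballot formula (Cycle Lemma / reflection principle), the number of orderings in which A is strictly ahead of B throughout is (p − q)/(p + q) · C(p + q, p) = (43 − 11)/(43 + 11) · 95722852680 = 56724653440.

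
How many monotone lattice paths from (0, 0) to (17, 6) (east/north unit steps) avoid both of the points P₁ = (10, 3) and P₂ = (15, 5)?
Number of paths = 38133

Inclusion–exclusion. Total paths: C(23, 17) = 100947. Through P₁: C(13, 10)·C(10, 7) = 34320. Through P₂: C(20, 15)·C(3, 2) = 46512. Since P₁ is strictly southwest of P₂, a monotone path through both must visit P₁ then P₂; paths through both = C(13, 10)·C(7, 5)·C(3, 2) = 18018. Avoid both = 100947 − 34320 − 46512 + 18018 = 38133.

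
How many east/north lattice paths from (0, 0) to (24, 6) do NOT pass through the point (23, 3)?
Number of paths = 583375

Total paths from (0, 0) to (24, 6): C(30, 24) = 593775. Paths through (23, 3): (paths (0, 0) → (23, 3)) × (paths (23, 3) → (24, 6)) = C(26, 23) · C(4, 1) = 2600 · 4 = 10400. Avoidance count = 593775 − 10400 = 583375.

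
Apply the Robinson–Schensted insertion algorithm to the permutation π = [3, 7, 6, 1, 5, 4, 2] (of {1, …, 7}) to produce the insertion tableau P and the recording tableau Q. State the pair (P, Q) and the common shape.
P = [1, 2] / [3, 4] / [5] / [6] / [7];  Q = [1, 2] / [3, 5] / [4] / [6] / [7];  common shape = (2, 2, 1, 1, 1)

Row-insert the values π_1, π_2, … into P one at a time, bumping the leftmost entry strictly greater than the inserted value down to the next row. The recording tableau Q records, in position (i, j), the step at which that cell was added to P.
  Insert 3 (step 1): P = [3];  Q = [1]
  Insert 7 (step 2): P = [3, 7];  Q = [1, 2]
  Insert 6 (step 3): P = [3, 6] / [7];  Q = [1, 2] / [3]
  Insert 1 (step 4): P = [1, 6] / [3] / [7];  Q = [1, 2] / [3] / [4]
  Insert 5 (step 5): P = [1, 5] / [3, 6] / [7];  Q = [1, 2] / [3, 5] / [4]
  Insert 4 (step 6): P = [1, 4] / [3, 5] / [6] / [7];  Q = [1, 2] / [3, 5] / [4] / [6]
  Insert 2 (step 7): P = [1, 2] / [3, 4] / [5] / [6] / [7];  Q = [1, 2] / [3, 5] / [4] / [6] / [7]
Final shape: (2, 2, 1, 1, 1).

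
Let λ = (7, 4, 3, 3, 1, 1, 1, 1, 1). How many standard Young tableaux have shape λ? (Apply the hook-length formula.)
# SYT of shape (7, 4, 3, 3, 1, 1, 1, 1, 1) = 1520911392

Hook-length formula: f^λ = n! / Π hook(c), product over all cells c of the Young diagram. For λ = (7, 4, 3, 3, 1, 1, 1, 1, 1), n = 22 boxes. Hook lengths by row (left-to-right, top-to-bottom): [15, 9, 8, 5, 3, 2, 1]; [11, 5, 4, 1]; [9, 3, 2]; [8, 2, 1]; [5]; [4]; [3]; [2]; [1]. Product of hooks = 739031040000. So f^λ = 22! / 739031040000 = 1124000727777607680000 / 739031040000 = 1520911392.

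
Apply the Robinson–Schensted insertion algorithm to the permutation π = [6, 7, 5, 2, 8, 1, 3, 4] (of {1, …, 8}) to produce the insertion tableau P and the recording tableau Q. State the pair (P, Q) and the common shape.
P = [1, 3, 4] / [2, 7, 8] / [5] / [6];  Q = [1, 2, 5] / [3, 7, 8] / [4] / [6];  common shape = (3, 3, 1, 1)

Row-insert the values π_1, π_2, … into P one at a time, bumping the leftmost entry strictly greater than the inserted value down to the next row. The recording tableau Q records, in position (i, j), the step at which that cell was added to P.
  Insert 6 (step 1): P = [6];  Q = [1]
  Insert 7 (step 2): P = [6, 7];  Q = [1, 2]
  Insert 5 (step 3): P = [5, 7] / [6];  Q = [1, 2] / [3]
  Insert 2 (step 4): P = [2, 7] / [5] / [6];  Q = [1, 2] / [3] / [4]
  Insert 8 (step 5): P = [2, 7, 8] / [5] / [6];  Q = [1, 2, 5] / [3] / [4]
  Insert 1 (step 6): P = [1, 7, 8] / [2] / [5] / [6];  Q = [1, 2, 5] / [3] / [4] / [6]
  Insert 3 (step 7): P = [1, 3, 8] / [2, 7] / [5] / [6];  Q = [1, 2, 5] / [3, 7] / [4] / [6]
  Insert 4 (step 8): P = [1, 3, 4] / [2, 7, 8] / [5] / [6];  Q = [1, 2, 5] / [3, 7, 8] / [4] / [6]
Final shape: (3, 3, 1, 1).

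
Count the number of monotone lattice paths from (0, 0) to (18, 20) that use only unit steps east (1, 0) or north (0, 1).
Number of paths = 33578000610

A monotone lattice path from (0, 0) to (18, 20) consists of 18 east steps and 20 north steps in some order, so it is determined by which 18 of the 38 steps are east. The count is C(38, 18) = 33578000610.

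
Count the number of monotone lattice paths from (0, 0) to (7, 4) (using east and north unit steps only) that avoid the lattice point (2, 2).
Number of paths = 204

Total paths from (0, 0) to (7, 4): C(11, 7) = 330. Paths through (2, 2): (paths (0, 0) → (2, 2)) × (paths (2, 2) → (7, 4)) = C(4, 2) · C(7, 5) = 6 · 21 = 126. Avoidance count = 330 − 126 = 204.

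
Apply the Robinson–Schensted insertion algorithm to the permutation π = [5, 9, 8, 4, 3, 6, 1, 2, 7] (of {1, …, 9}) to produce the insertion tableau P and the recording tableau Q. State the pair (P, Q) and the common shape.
P = [1, 2, 7] / [3, 6] / [4, 8] / [5] / [9];  Q = [1, 2, 9] / [3, 6] / [4, 8] / [5] / [7];  common shape = (3, 2, 2, 1, 1)

Row-insert the values π_1, π_2, … into P one at a time, bumping the leftmost entry strictly greater than the inserted value down to the next row. The recording tableau Q records, in position (i, j), the step at which that cell was added to P.
  Insert 5 (step 1): P = [5];  Q = [1]
  Insert 9 (step 2): P = [5, 9];  Q = [1, 2]
  Insert 8 (step 3): P = [5, 8] / [9];  Q = [1, 2] / [3]
  Insert 4 (step 4): P = [4, 8] / [5] / [9];  Q = [1, 2] / [3] / [4]
  Insert 3 (step 5): P = [3, 8] / [4] / [5] / [9];  Q = [1, 2] / [3] / [4] / [5]
  Insert 6 (step 6): P = [3, 6] / [4, 8] / [5] / [9];  Q = [1, 2] / [3, 6] / [4] / [5]
  Insert 1 (step 7): P = [1, 6] / [3, 8] / [4] / [5] / [9];  Q = [1, 2] / [3, 6] / [4] / [5] / [7]
  Insert 2 (step 8): P = [1, 2] / [3, 6] / [4, 8] / [5] / [9];  Q = [1, 2] / [3, 6] / [4, 8] / [5] / [7]
  Insert 7 (step 9): P = [1, 2, 7] / [3, 6] / [4, 8] / [5] / [9];  Q = [1, 2, 9] / [3, 6] / [4, 8] / [5] / [7]
Final shape: (3, 2, 2, 1, 1).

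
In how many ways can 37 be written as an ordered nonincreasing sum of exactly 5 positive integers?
p(37, 5 parts) = 831

Partitions of n into exactly k parts are in bijection with partitions of n − k into at most k parts (subtract 1 from each part). So p(37, exactly 5) = p(32, parts ≤ 5). Computing via the recurrence p(m, j) = p(m, j−1) + p(m−j, j) gives 831.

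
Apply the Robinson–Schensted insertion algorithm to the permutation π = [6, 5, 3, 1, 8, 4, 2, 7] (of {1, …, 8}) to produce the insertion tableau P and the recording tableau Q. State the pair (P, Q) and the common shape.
P = [1, 2, 7] / [3, 4] / [5, 8] / [6];  Q = [1, 5, 8] / [2, 6] / [3, 7] / [4];  common shape = (3, 2, 2, 1)

Row-insert the values π_1, π_2, … into P one at a time, bumping the leftmost entry strictly greater than the inserted value down to the next row. The recording tableau Q records, in position (i, j), the step at which that cell was added to P.
  Insert 6 (step 1): P = [6];  Q = [1]
  Insert 5 (step 2): P = [5] / [6];  Q = [1] / [2]
  Insert 3 (step 3): P = [3] / [5] / [6];  Q = [1] / [2] / [3]
  Insert 1 (step 4): P = [1] / [3] / [5] / [6];  Q = [1] / [2] / [3] / [4]
  Insert 8 (step 5): P = [1, 8] / [3] / [5] / [6];  Q = [1, 5] / [2] / [3] / [4]
  Insert 4 (step 6): P = [1, 4] / [3, 8] / [5] / [6];  Q = [1, 5] / [2, 6] / [3] / [4]
  Insert 2 (step 7): P = [1, 2] / [3, 4] / [5, 8] / [6];  Q = [1, 5] / [2, 6] / [3, 7] / [4]
  Insert 7 (step 8): P = [1, 2, 7] / [3, 4] / [5, 8] / [6];  Q = [1, 5, 8] / [2, 6] / [3, 7] / [4]
Final shape: (3, 2, 2, 1).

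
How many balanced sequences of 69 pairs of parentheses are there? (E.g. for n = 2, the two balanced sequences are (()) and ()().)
C_69 = 337485502510215975556783793455058624700

These balanced parentheses are counted by the Catalan number C_n = (1/(n + 1)) · C(2n, n). For n = 69: C_69 = (1/70) · C(138, 69) = 23623985175715118288974865541854103729000/70 = 337485502510215975556783793455058624700.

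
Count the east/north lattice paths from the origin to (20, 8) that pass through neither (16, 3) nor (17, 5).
Number of paths = 2517471

Inclusion–exclusion. Total paths: C(28, 20) = 3108105. Through P₁: C(19, 16)·C(9, 4) = 122094. Through P₂: C(22, 17)·C(6, 3) = 526680. Since P₁ is strictly southwest of P₂, a monotone path through both must visit P₁ then P₂; paths through both = C(19, 16)·C(3, 1)·C(6, 3) = 58140. Avoid both = 3108105 − 122094 − 526680 + 58140 = 2517471.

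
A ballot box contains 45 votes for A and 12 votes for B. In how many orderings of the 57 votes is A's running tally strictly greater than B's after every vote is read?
Strict-lead orderings = 409481092020

Total orderings of the 57 votes with 45 for A: C(57, 45) = 707285522580. By the Bertrand ballot formula (Cycle Lemma / reflection principle), the number of orderings in which A is strictly ahead of B throughout is (p − q)/(p + q) · C(p + q, p) = (45 − 12)/(45 + 12) · 707285522580 = 409481092020.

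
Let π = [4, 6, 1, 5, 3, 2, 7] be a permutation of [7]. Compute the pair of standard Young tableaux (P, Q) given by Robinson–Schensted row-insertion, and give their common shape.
P = [1, 2, 7] / [3, 5] / [4] / [6];  Q = [1, 2, 7] / [3, 4] / [5] / [6];  common shape = (3, 2, 1, 1)

Row-insert the values π_1, π_2, … into P one at a time, bumping the leftmost entry strictly greater than the inserted value down to the next row. The recording tableau Q records, in position (i, j), the step at which that cell was added to P.
  Insert 4 (step 1): P = [4];  Q = [1]
  Insert 6 (step 2): P = [4, 6];  Q = [1, 2]
  Insert 1 (step 3): P = [1, 6] / [4];  Q = [1, 2] / [3]
  Insert 5 (step 4): P = [1, 5] / [4, 6];  Q = [1, 2] / [3, 4]
  Insert 3 (step 5): P = [1, 3] / [4, 5] / [6];  Q = [1, 2] / [3, 4] / [5]
  Insert 2 (step 6): P = [1, 2] / [3, 5] / [4] / [6];  Q = [1, 2] / [3, 4] / [5] / [6]
  Insert 7 (step 7): P = [1, 2, 7] / [3, 5] / [4] / [6];  Q = [1, 2, 7] / [3, 4] / [5] / [6]
Final shape: (3, 2, 1, 1).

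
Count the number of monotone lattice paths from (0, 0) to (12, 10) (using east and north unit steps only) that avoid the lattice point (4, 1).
Number of paths = 525096

Total paths from (0, 0) to (12, 10): C(22, 12) = 646646. Paths through (4, 1): (paths (0, 0) → (4, 1)) × (paths (4, 1) → (12, 10)) = C(5, 4) · C(17, 8) = 5 · 24310 = 121550. Avoidance count = 646646 − 121550 = 525096.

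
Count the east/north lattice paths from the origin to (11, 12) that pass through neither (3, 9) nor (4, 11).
Number of paths = 1310138

Inclusion–exclusion. Total paths: C(23, 11) = 1352078. Through P₁: C(12, 3)·C(11, 8) = 36300. Through P₂: C(15, 4)·C(8, 7) = 10920. Since P₁ is strictly southwest of P₂, a monotone path through both must visit P₁ then P₂; paths through both = C(12, 3)·C(3, 1)·C(8, 7) = 5280. Avoid both = 1352078 − 36300 − 10920 + 5280 = 1310138.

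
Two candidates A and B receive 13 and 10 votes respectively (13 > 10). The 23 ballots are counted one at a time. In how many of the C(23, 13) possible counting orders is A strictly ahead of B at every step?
Strict-lead orderings = 149226

Total orderings of the 23 votes with 13 for A: C(23, 13) = 1144066. By the Bertrand ballot formula (Cycle Lemma / reflection principle), the number of orderings in which A is strictly ahead of B throughout is (p − q)/(p + q) · C(p + q, p) = (13 − 10)/(13 + 10) · 1144066 = 149226.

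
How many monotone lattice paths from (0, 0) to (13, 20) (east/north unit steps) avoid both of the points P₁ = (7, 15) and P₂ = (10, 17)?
Number of paths = 359758212

Inclusion–exclusion. Total paths: C(33, 13) = 573166440. Through P₁: C(22, 7)·C(11, 6) = 78791328. Through P₂: C(27, 10)·C(6, 3) = 168725700. Since P₁ is strictly southwest of P₂, a monotone path through both must visit P₁ then P₂; paths through both = C(22, 7)·C(5, 3)·C(6, 3) = 34108800. Avoid both = 573166440 − 78791328 − 168725700 + 34108800 = 359758212.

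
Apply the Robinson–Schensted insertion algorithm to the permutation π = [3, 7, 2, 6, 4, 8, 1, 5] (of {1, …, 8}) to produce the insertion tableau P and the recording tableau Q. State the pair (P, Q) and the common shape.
P = [1, 4, 5] / [2, 6, 8] / [3] / [7];  Q = [1, 2, 6] / [3, 4, 8] / [5] / [7];  common shape = (3, 3, 1, 1)

Row-insert the values π_1, π_2, … into P one at a time, bumping the leftmost entry strictly greater than the inserted value down to the next row. The recording tableau Q records, in position (i, j), the step at which that cell was added to P.
  Insert 3 (step 1): P = [3];  Q = [1]
  Insert 7 (step 2): P = [3, 7];  Q = [1, 2]
  Insert 2 (step 3): P = [2, 7] / [3];  Q = [1, 2] / [3]
  Insert 6 (step 4): P = [2, 6] / [3, 7];  Q = [1, 2] / [3, 4]
  Insert 4 (step 5): P = [2, 4] / [3, 6] / [7];  Q = [1, 2] / [3, 4] / [5]
  Insert 8 (step 6): P = [2, 4, 8] / [3, 6] / [7];  Q = [1, 2, 6] / [3, 4] / [5]
  Insert 1 (step 7): P = [1, 4, 8] / [2, 6] / [3] / [7];  Q = [1, 2, 6] / [3, 4] / [5] / [7]
  Insert 5 (step 8): P = [1, 4, 5] / [2, 6, 8] / [3] / [7];  Q = [1, 2, 6] / [3, 4, 8] / [5] / [7]
Final shape: (3, 3, 1, 1).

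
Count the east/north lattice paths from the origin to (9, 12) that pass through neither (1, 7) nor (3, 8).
Number of paths = 254024

Inclusion–exclusion. Total paths: C(21, 9) = 293930. Through P₁: C(8, 1)·C(13, 8) = 10296. Through P₂: C(11, 3)·C(10, 6) = 34650. Since P₁ is strictly southwest of P₂, a monotone path through both must visit P₁ then P₂; paths through both = C(8, 1)·C(3, 2)·C(10, 6) = 5040. Avoid both = 293930 − 10296 − 34650 + 5040 = 254024.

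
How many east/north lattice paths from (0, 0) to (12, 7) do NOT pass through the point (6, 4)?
Number of paths = 32748

Total paths from (0, 0) to (12, 7): C(19, 12) = 50388. Paths through (6, 4): (paths (0, 0) → (6, 4)) × (paths (6, 4) → (12, 7)) = C(10, 6) · C(9, 6) = 210 · 84 = 17640. Avoidance count = 50388 − 17640 = 32748.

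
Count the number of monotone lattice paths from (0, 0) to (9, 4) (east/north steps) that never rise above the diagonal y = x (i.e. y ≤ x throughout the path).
Number of paths = 429

By the reflection principle (André's argument), the number of monotone paths to (9, 4) with n ≤ m that never go above y = x is C(13, 9) − C(13, 10) = 715 − 286 = 429.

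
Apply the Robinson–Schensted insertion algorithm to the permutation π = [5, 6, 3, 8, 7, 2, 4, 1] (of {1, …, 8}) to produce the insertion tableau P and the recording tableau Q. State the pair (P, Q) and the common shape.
P = [1, 4, 7] / [2, 6] / [3, 8] / [5];  Q = [1, 2, 4] / [3, 5] / [6, 7] / [8];  common shape = (3, 2, 2, 1)

Row-insert the values π_1, π_2, … into P one at a time, bumping the leftmost entry strictly greater than the inserted value down to the next row. The recording tableau Q records, in position (i, j), the step at which that cell was added to P.
  Insert 5 (step 1): P = [5];  Q = [1]
  Insert 6 (step 2): P = [5, 6];  Q = [1, 2]
  Insert 3 (step 3): P = [3, 6] / [5];  Q = [1, 2] / [3]
  Insert 8 (step 4): P = [3, 6, 8] / [5];  Q = [1, 2, 4] / [3]
  Insert 7 (step 5): P = [3, 6, 7] / [5, 8];  Q = [1, 2, 4] / [3, 5]
  Insert 2 (step 6): P = [2, 6, 7] / [3, 8] / [5];  Q = [1, 2, 4] / [3, 5] / [6]
  Insert 4 (step 7): P = [2, 4, 7] / [3, 6] / [5, 8];  Q = [1, 2, 4] / [3, 5] / [6, 7]
  Insert 1 (step 8): P = [1, 4, 7] / [2, 6] / [3, 8] / [5];  Q = [1, 2, 4] / [3, 5] / [6, 7] / [8]
Final shape: (3, 2, 2, 1).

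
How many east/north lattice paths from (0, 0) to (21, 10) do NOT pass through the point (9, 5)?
Number of paths = 31963789

Total paths from (0, 0) to (21, 10): C(31, 21) = 44352165. Paths through (9, 5): (paths (0, 0) → (9, 5)) × (paths (9, 5) → (21, 10)) = C(14, 9) · C(17, 12) = 2002 · 6188 = 12388376. Avoidance count = 44352165 − 12388376 = 31963789.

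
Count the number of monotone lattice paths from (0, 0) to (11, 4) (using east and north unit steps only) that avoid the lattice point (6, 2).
Number of paths = 777

Total paths from (0, 0) to (11, 4): C(15, 11) = 1365. Paths through (6, 2): (paths (0, 0) → (6, 2)) × (paths (6, 2) → (11, 4)) = C(8, 6) · C(7, 5) = 28 · 21 = 588. Avoidance count = 1365 − 588 = 777.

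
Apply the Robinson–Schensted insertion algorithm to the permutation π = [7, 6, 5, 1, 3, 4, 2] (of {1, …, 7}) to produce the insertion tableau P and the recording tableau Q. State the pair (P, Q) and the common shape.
P = [1, 2, 4] / [3] / [5] / [6] / [7];  Q = [1, 5, 6] / [2] / [3] / [4] / [7];  common shape = (3, 1, 1, 1, 1)

Row-insert the values π_1, π_2, … into P one at a time, bumping the leftmost entry strictly greater than the inserted value down to the next row. The recording tableau Q records, in position (i, j), the step at which that cell was added to P.
  Insert 7 (step 1): P = [7];  Q = [1]
  Insert 6 (step 2): P = [6] / [7];  Q = [1] / [2]
  Insert 5 (step 3): P = [5] / [6] / [7];  Q = [1] / [2] / [3]
  Insert 1 (step 4): P = [1] / [5] / [6] / [7];  Q = [1] / [2] / [3] / [4]
  Insert 3 (step 5): P = [1, 3] / [5] / [6] / [7];  Q = [1, 5] / [2] / [3] / [4]
  Insert 4 (step 6): P = [1, 3, 4] / [5] / [6] / [7];  Q = [1, 5, 6] / [2] / [3] / [4]
  Insert 2 (step 7): P = [1, 2, 4] / [3] / [5] / [6] / [7];  Q = [1, 5, 6] / [2] / [3] / [4] / [7]
Final shape: (3, 1, 1, 1, 1).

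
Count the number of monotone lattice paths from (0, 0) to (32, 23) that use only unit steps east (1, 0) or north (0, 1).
Number of paths = 1866442158555975

A monotone lattice path from (0, 0) to (32, 23) consists of 32 east steps and 23 north steps in some order, so it is determined by which 32 of the 55 steps are east. The count is C(55, 32) = 1866442158555975.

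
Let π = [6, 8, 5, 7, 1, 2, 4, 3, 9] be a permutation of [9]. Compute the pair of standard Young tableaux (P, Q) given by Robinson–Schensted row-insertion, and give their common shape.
P = [1, 2, 3, 9] / [4, 7] / [5, 8] / [6];  Q = [1, 2, 7, 9] / [3, 4] / [5, 6] / [8];  common shape = (4, 2, 2, 1)

Row-insert the values π_1, π_2, … into P one at a time, bumping the leftmost entry strictly greater than the inserted value down to the next row. The recording tableau Q records, in position (i, j), the step at which that cell was added to P.
  Insert 6 (step 1): P = [6];  Q = [1]
  Insert 8 (step 2): P = [6, 8];  Q = [1, 2]
  Insert 5 (step 3): P = [5, 8] / [6];  Q = [1, 2] / [3]
  Insert 7 (step 4): P = [5, 7] / [6, 8];  Q = [1, 2] / [3, 4]
  Insert 1 (step 5): P = [1, 7] / [5, 8] / [6];  Q = [1, 2] / [3, 4] / [5]
  Insert 2 (step 6): P = [1, 2] / [5, 7] / [6, 8];  Q = [1, 2] / [3, 4] / [5, 6]
  Insert 4 (step 7): P = [1, 2, 4] / [5, 7] / [6, 8];  Q = [1, 2, 7] / [3, 4] / [5, 6]
  Insert 3 (step 8): P = [1, 2, 3] / [4, 7] / [5, 8] / [6];  Q = [1, 2, 7] / [3, 4] / [5, 6] / [8]
  Insert 9 (step 9): P = [1, 2, 3, 9] / [4, 7] / [5, 8] / [6];  Q = [1, 2, 7, 9] / [3, 4] / [5, 6] / [8]
Final shape: (4, 2, 2, 1).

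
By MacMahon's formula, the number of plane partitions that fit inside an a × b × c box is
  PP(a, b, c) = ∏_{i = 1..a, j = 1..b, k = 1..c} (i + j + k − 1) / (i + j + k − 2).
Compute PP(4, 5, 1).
PP(4, 5, 1) = 126

Evaluate the triple product over i = 1..4, j = 1..5, k = 1..1. The factors are (2/1) · (3/2) · (4/3) · (5/4) · (6/5) · (3/2) · (4/3) · (5/4) · … (20 factors total). The numerators and denominators telescope so the product is an integer; carrying out the multiplication exactly gives PP(4, 5, 1) = 126.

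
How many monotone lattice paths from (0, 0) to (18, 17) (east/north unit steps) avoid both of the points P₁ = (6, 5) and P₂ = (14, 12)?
Number of paths = 2445971598

Inclusion–exclusion. Total paths: C(35, 18) = 4537567650. Through P₁: C(11, 6)·C(24, 12) = 1249320072. Through P₂: C(26, 14)·C(9, 4) = 1216870200. Since P₁ is strictly southwest of P₂, a monotone path through both must visit P₁ then P₂; paths through both = C(11, 6)·C(15, 8)·C(9, 4) = 374594220. Avoid both = 4537567650 − 1249320072 − 1216870200 + 374594220 = 2445971598.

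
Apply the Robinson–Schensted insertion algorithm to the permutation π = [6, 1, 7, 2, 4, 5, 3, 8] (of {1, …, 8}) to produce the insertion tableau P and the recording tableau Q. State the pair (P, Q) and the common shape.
P = [1, 2, 3, 5, 8] / [4, 7] / [6];  Q = [1, 3, 5, 6, 8] / [2, 4] / [7];  common shape = (5, 2, 1)

Row-insert the values π_1, π_2, … into P one at a time, bumping the leftmost entry strictly greater than the inserted value down to the next row. The recording tableau Q records, in position (i, j), the step at which that cell was added to P.
  Insert 6 (step 1): P = [6];  Q = [1]
  Insert 1 (step 2): P = [1] / [6];  Q = [1] / [2]
  Insert 7 (step 3): P = [1, 7] / [6];  Q = [1, 3] / [2]
  Insert 2 (step 4): P = [1, 2] / [6, 7];  Q = [1, 3] / [2, 4]
  Insert 4 (step 5): P = [1, 2, 4] / [6, 7];  Q = [1, 3, 5] / [2, 4]
  Insert 5 (step 6): P = [1, 2, 4, 5] / [6, 7];  Q = [1, 3, 5, 6] / [2, 4]
  Insert 3 (step 7): P = [1, 2, 3, 5] / [4, 7] / [6];  Q = [1, 3, 5, 6] / [2, 4] / [7]
  Insert 8 (step 8): P = [1, 2, 3, 5, 8] / [4, 7] / [6];  Q = [1, 3, 5, 6, 8] / [2, 4] / [7]
Final shape: (5, 2, 1).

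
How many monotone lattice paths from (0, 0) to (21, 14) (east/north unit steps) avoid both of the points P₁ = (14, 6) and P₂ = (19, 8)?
Number of paths = 2031167580

Inclusion–exclusion. Total paths: C(35, 21) = 2319959400. Through P₁: C(20, 14)·C(15, 7) = 249420600. Through P₂: C(27, 19)·C(8, 2) = 62162100. Since P₁ is strictly southwest of P₂, a monotone path through both must visit P₁ then P₂; paths through both = C(20, 14)·C(7, 5)·C(8, 2) = 22790880. Avoid both = 2319959400 − 249420600 − 62162100 + 22790880 = 2031167580.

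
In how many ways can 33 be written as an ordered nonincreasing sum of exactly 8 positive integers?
p(33, 8 parts) = 1090

Partitions of n into exactly k parts are in bijection with partitions of n − k into at most k parts (subtract 1 from each part). So p(33, exactly 8) = p(25, parts ≤ 8). Computing via the recurrence p(m, j) = p(m, j−1) + p(m−j, j) gives 1090.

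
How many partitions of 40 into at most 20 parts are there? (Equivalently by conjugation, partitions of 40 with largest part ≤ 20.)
p(40, parts ≤ 20) = 35251

Use the recurrence p(n, m) = p(n, m−1) + p(n−m, m): either the largest part is < m (count p(n, m−1)) or the largest part is exactly m (remove one copy of m, count p(n−m, m)). With p(0, ·) = 1 this gives p(40, parts ≤ 20) = 35251. (By conjugating Young diagrams, this also counts partitions of 40 into at most 20 parts.)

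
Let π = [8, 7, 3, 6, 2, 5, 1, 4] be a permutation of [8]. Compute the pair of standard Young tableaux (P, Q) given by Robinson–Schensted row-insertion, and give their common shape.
P = [1, 4] / [2, 5] / [3, 6] / [7] / [8];  Q = [1, 4] / [2, 6] / [3, 8] / [5] / [7];  common shape = (2, 2, 2, 1, 1)

Row-insert the values π_1, π_2, … into P one at a time, bumping the leftmost entry strictly greater than the inserted value down to the next row. The recording tableau Q records, in position (i, j), the step at which that cell was added to P.
  Insert 8 (step 1): P = [8];  Q = [1]
  Insert 7 (step 2): P = [7] / [8];  Q = [1] / [2]
  Insert 3 (step 3): P = [3] / [7] / [8];  Q = [1] / [2] / [3]
  Insert 6 (step 4): P = [3, 6] / [7] / [8];  Q = [1, 4] / [2] / [3]
  Insert 2 (step 5): P = [2, 6] / [3] / [7] / [8];  Q = [1, 4] / [2] / [3] / [5]
  Insert 5 (step 6): P = [2, 5] / [3, 6] / [7] / [8];  Q = [1, 4] / [2, 6] / [3] / [5]
  Insert 1 (step 7): P = [1, 5] / [2, 6] / [3] / [7] / [8];  Q = [1, 4] / [2, 6] / [3] / [5] / [7]
  Insert 4 (step 8): P = [1, 4] / [2, 5] / [3, 6] / [7] / [8];  Q = [1, 4] / [2, 6] / [3, 8] / [5] / [7]
Final shape: (2, 2, 2, 1, 1).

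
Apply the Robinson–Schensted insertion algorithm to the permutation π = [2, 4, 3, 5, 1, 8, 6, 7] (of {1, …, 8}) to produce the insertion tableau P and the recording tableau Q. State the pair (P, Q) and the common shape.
P = [1, 3, 5, 6, 7] / [2, 8] / [4];  Q = [1, 2, 4, 6, 8] / [3, 7] / [5];  common shape = (5, 2, 1)

Row-insert the values π_1, π_2, … into P one at a time, bumping the leftmost entry strictly greater than the inserted value down to the next row. The recording tableau Q records, in position (i, j), the step at which that cell was added to P.
  Insert 2 (step 1): P = [2];  Q = [1]
  Insert 4 (step 2): P = [2, 4];  Q = [1, 2]
  Insert 3 (step 3): P = [2, 3] / [4];  Q = [1, 2] / [3]
  Insert 5 (step 4): P = [2, 3, 5] / [4];  Q = [1, 2, 4] / [3]
  Insert 1 (step 5): P = [1, 3, 5] / [2] / [4];  Q = [1, 2, 4] / [3] / [5]
  Insert 8 (step 6): P = [1, 3, 5, 8] / [2] / [4];  Q = [1, 2, 4, 6] / [3] / [5]
  Insert 6 (step 7): P = [1, 3, 5, 6] / [2, 8] / [4];  Q = [1, 2, 4, 6] / [3, 7] / [5]
  Insert 7 (step 8): P = [1, 3, 5, 6, 7] / [2, 8] / [4];  Q = [1, 2, 4, 6, 8] / [3, 7] / [5]
Final shape: (5, 2, 1).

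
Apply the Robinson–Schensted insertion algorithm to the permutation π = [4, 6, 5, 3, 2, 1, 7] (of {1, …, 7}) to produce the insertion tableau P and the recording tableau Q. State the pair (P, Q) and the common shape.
P = [1, 5, 7] / [2] / [3] / [4] / [6];  Q = [1, 2, 7] / [3] / [4] / [5] / [6];  common shape = (3, 1, 1, 1, 1)

Row-insert the values π_1, π_2, … into P one at a time, bumping the leftmost entry strictly greater than the inserted value down to the next row. The recording tableau Q records, in position (i, j), the step at which that cell was added to P.
  Insert 4 (step 1): P = [4];  Q = [1]
  Insert 6 (step 2): P = [4, 6];  Q = [1, 2]
  Insert 5 (step 3): P = [4, 5] / [6];  Q = [1, 2] / [3]
  Insert 3 (step 4): P = [3, 5] / [4] / [6];  Q = [1, 2] / [3] / [4]
  Insert 2 (step 5): P = [2, 5] / [3] / [4] / [6];  Q = [1, 2] / [3] / [4] / [5]
  Insert 1 (step 6): P = [1, 5] / [2] / [3] / [4] / [6];  Q = [1, 2] / [3] / [4] / [5] / [6]
  Insert 7 (step 7): P = [1, 5, 7] / [2] / [3] / [4] / [6];  Q = [1, 2, 7] / [3] / [4] / [5] / [6]
Final shape: (3, 1, 1, 1, 1).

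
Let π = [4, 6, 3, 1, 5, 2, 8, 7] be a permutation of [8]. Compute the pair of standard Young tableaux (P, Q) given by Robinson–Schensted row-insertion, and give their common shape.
P = [1, 2, 7] / [3, 5, 8] / [4, 6];  Q = [1, 2, 7] / [3, 5, 8] / [4, 6];  common shape = (3, 3, 2)

Row-insert the values π_1, π_2, … into P one at a time, bumping the leftmost entry strictly greater than the inserted value down to the next row. The recording tableau Q records, in position (i, j), the step at which that cell was added to P.
  Insert 4 (step 1): P = [4];  Q = [1]
  Insert 6 (step 2): P = [4, 6];  Q = [1, 2]
  Insert 3 (step 3): P = [3, 6] / [4];  Q = [1, 2] / [3]
  Insert 1 (step 4): P = [1, 6] / [3] / [4];  Q = [1, 2] / [3] / [4]
  Insert 5 (step 5): P = [1, 5] / [3, 6] / [4];  Q = [1, 2] / [3, 5] / [4]
  Insert 2 (step 6): P = [1, 2] / [3, 5] / [4, 6];  Q = [1, 2] / [3, 5] / [4, 6]
  Insert 8 (step 7): P = [1, 2, 8] / [3, 5] / [4, 6];  Q = [1, 2, 7] / [3, 5] / [4, 6]
  Insert 7 (step 8): P = [1, 2, 7] / [3, 5, 8] / [4, 6];  Q = [1, 2, 7] / [3, 5, 8] / [4, 6]
Final shape: (3, 3, 2).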